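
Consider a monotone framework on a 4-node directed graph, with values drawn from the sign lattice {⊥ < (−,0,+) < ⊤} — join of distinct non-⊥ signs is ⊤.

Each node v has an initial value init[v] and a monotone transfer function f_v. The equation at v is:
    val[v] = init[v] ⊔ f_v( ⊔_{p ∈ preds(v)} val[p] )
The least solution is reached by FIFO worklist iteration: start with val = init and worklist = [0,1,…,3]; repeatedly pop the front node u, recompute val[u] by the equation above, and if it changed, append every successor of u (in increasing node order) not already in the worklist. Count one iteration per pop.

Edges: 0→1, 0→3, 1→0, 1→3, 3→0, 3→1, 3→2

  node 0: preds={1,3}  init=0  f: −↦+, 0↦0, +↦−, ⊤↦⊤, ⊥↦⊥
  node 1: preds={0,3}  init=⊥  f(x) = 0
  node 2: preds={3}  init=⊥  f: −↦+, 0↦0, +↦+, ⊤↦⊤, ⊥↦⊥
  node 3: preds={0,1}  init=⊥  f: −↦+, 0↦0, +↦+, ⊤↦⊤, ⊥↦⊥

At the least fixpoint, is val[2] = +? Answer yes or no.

Iteration log — 7 steps:
  step 1. node 0  ⊔preds=⊥  new=0  stable
  step 2. node 1  ⊔preds=0  new=0  old=⊥  +wl: 0
  step 3. node 2  ⊔preds=⊥  new=⊥  stable
  step 4. node 3  ⊔preds=0  new=0  old=⊥  +wl: 1,2
  step 5. node 0  ⊔preds=0  new=0  stable
  step 6. node 1  ⊔preds=0  new=0  stable
  step 7. node 2  ⊔preds=0  new=0  old=⊥  +wl: 

Least fixpoint reached:
  node 0: 0
  node 1: 0
  node 2: 0
  node 3: 0

no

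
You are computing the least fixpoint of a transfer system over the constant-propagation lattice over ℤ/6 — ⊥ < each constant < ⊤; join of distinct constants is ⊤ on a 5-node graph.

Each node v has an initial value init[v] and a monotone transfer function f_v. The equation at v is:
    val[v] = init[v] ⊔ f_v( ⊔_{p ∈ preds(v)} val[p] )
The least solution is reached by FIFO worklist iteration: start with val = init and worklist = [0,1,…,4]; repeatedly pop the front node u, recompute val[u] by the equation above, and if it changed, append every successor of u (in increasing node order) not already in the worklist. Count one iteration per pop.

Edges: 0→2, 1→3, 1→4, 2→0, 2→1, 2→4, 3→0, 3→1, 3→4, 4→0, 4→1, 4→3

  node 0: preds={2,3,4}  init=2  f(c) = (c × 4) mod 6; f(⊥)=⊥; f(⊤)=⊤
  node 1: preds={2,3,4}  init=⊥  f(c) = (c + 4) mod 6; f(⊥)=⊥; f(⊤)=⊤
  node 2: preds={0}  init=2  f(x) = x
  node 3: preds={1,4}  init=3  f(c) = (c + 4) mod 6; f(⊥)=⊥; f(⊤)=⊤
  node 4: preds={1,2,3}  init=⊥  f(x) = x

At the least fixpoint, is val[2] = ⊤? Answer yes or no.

yes

Trace (8 dequeues):
  [1] u=0 | in ⊤ | out ⊤ | prev 2 | push {}
  [2] u=1 | in ⊤ | out ⊤ | prev ⊥ | push {}
  [3] u=2 | in ⊤ | out ⊤ | prev 2 | push {0,1}
  [4] u=3 | in ⊤ | out ⊤ | prev 3 | push {}
  [5] u=4 | in ⊤ | out ⊤ | prev ⊥ | push {3}
  [6] u=0 | in ⊤ | out ⊤ | ==
  [7] u=1 | in ⊤ | out ⊤ | ==
  [8] u=3 | in ⊤ | out ⊤ | ==

Converged values:
  [0] ⊤
  [1] ⊤
  [2] ⊤
  [3] ⊤
  [4] ⊤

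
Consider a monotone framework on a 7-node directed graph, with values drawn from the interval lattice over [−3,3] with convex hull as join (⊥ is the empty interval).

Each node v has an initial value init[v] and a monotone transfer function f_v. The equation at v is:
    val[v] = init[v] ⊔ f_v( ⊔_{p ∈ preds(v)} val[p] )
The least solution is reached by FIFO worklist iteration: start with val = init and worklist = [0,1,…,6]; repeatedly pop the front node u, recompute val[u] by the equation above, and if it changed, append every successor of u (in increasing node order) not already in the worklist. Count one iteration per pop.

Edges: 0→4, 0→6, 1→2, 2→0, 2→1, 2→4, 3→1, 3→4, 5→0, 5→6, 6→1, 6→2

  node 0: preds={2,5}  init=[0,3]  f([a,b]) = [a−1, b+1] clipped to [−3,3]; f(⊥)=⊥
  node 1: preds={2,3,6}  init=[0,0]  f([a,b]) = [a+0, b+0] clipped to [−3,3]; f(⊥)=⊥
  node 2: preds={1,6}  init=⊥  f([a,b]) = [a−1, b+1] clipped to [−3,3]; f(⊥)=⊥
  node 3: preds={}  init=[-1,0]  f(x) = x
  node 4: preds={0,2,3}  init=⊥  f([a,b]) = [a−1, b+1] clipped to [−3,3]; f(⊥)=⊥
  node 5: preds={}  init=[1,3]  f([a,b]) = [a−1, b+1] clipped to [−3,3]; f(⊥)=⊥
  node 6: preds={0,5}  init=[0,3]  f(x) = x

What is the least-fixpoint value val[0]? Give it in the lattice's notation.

Worklist (16 pops):
  #1 pop 0: in=[1,3] → [0,3] (no change)
  #2 pop 1: in=[-1,3] → [-1,3] (was [0,0]); enqueue []
  #3 pop 2: in=[-1,3] → [-2,3] (was ⊥); enqueue [0,1]
  #4 pop 3: in=⊥ → [-1,0] (no change)
  #5 pop 4: in=[-2,3] → [-3,3] (was ⊥); enqueue []
  #6 pop 5: in=⊥ → [1,3] (no change)
  #7 pop 6: in=[0,3] → [0,3] (no change)
  #8 pop 0: in=[-2,3] → [-3,3] (was [0,3]); enqueue [4,6]
  #9 pop 1: in=[-2,3] → [-2,3] (was [-1,3]); enqueue [2]
  #10 pop 4: in=[-3,3] → [-3,3] (no change)
  #11 pop 6: in=[-3,3] → [-3,3] (was [0,3]); enqueue [1]
  #12 pop 2: in=[-3,3] → [-3,3] (was [-2,3]); enqueue [0,4]
  #13 pop 1: in=[-3,3] → [-3,3] (was [-2,3]); enqueue [2]
  #14 pop 0: in=[-3,3] → [-3,3] (no change)
  #15 pop 4: in=[-3,3] → [-3,3] (no change)
  #16 pop 2: in=[-3,3] → [-3,3] (no change)

Fixpoint:
  val[0] = [-3,3]
  val[1] = [-3,3]
  val[2] = [-3,3]
  val[3] = [-1,0]
  val[4] = [-3,3]
  val[5] = [1,3]
  val[6] = [-3,3]

[-3,3]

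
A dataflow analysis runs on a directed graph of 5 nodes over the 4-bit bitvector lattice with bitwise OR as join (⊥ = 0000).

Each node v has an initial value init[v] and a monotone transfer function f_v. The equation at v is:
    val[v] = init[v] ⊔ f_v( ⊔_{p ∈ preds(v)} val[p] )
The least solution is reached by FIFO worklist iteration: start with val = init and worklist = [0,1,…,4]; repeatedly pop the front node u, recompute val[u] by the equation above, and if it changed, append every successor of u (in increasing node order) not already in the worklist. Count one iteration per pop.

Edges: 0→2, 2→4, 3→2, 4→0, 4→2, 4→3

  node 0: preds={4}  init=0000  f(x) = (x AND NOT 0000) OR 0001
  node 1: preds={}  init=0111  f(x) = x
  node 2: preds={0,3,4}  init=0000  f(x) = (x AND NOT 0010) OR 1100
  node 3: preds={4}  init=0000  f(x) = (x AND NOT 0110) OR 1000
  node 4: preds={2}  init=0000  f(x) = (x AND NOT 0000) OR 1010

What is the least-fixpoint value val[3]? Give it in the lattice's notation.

Iteration log — 9 steps:
  step 1. node 0  ⊔preds=0000  new=0001  old=0000  +wl: 
  step 2. node 1  ⊔preds=0000  new=0111  stable
  step 3. node 2  ⊔preds=0001  new=1101  old=0000  +wl: 
  step 4. node 3  ⊔preds=0000  new=1000  old=0000  +wl: 2
  step 5. node 4  ⊔preds=1101  new=1111  old=0000  +wl: 0,3
  step 6. node 2  ⊔preds=1111  new=1101  stable
  step 7. node 0  ⊔preds=1111  new=1111  old=0001  +wl: 2
  step 8. node 3  ⊔preds=1111  new=1001  old=1000  +wl: 
  step 9. node 2  ⊔preds=1111  new=1101  stable

Least fixpoint reached:
  node 0: 1111
  node 1: 0111
  node 2: 1101
  node 3: 1001
  node 4: 1111

1001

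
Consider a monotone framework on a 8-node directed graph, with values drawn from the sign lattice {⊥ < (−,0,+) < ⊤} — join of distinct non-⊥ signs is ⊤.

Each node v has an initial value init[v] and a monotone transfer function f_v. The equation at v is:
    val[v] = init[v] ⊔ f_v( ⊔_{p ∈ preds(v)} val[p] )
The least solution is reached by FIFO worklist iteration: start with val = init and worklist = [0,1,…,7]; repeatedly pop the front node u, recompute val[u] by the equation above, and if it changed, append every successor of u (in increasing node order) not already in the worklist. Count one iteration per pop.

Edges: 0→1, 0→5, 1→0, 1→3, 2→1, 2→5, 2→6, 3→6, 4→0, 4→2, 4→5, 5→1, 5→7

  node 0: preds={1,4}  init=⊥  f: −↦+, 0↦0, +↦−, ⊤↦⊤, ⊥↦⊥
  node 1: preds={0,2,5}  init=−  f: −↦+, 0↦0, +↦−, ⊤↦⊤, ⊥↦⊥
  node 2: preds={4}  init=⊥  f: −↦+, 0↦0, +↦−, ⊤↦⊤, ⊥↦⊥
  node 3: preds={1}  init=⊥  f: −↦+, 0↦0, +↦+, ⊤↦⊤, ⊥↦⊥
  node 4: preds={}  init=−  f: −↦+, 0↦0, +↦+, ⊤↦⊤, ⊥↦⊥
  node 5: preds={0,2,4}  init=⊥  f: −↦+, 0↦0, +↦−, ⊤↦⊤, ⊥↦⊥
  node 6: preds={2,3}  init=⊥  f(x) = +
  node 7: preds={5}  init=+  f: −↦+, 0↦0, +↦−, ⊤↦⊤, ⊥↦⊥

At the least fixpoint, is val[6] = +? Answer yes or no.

yes

Iteration log — 14 steps:
  step 1. node 0  ⊔preds=−  new=+  old=⊥  +wl: 
  step 2. node 1  ⊔preds=+  new=−  stable
  step 3. node 2  ⊔preds=−  new=+  old=⊥  +wl: 1
  step 4. node 3  ⊔preds=−  new=+  old=⊥  +wl: 
  step 5. node 4  ⊔preds=⊥  new=−  stable
  step 6. node 5  ⊔preds=⊤  new=⊤  old=⊥  +wl: 
  step 7. node 6  ⊔preds=+  new=+  old=⊥  +wl: 
  step 8. node 7  ⊔preds=⊤  new=⊤  old=+  +wl: 
  step 9. node 1  ⊔preds=⊤  new=⊤  old=−  +wl: 0,3
  step 10. node 0  ⊔preds=⊤  new=⊤  old=+  +wl: 1,5
  step 11. node 3  ⊔preds=⊤  new=⊤  old=+  +wl: 6
  step 12. node 1  ⊔preds=⊤  new=⊤  stable
  step 13. node 5  ⊔preds=⊤  new=⊤  stable
  step 14. node 6  ⊔preds=⊤  new=+  stable

Least fixpoint reached:
  node 0: ⊤
  node 1: ⊤
  node 2: +
  node 3: ⊤
  node 4: −
  node 5: ⊤
  node 6: +
  node 7: ⊤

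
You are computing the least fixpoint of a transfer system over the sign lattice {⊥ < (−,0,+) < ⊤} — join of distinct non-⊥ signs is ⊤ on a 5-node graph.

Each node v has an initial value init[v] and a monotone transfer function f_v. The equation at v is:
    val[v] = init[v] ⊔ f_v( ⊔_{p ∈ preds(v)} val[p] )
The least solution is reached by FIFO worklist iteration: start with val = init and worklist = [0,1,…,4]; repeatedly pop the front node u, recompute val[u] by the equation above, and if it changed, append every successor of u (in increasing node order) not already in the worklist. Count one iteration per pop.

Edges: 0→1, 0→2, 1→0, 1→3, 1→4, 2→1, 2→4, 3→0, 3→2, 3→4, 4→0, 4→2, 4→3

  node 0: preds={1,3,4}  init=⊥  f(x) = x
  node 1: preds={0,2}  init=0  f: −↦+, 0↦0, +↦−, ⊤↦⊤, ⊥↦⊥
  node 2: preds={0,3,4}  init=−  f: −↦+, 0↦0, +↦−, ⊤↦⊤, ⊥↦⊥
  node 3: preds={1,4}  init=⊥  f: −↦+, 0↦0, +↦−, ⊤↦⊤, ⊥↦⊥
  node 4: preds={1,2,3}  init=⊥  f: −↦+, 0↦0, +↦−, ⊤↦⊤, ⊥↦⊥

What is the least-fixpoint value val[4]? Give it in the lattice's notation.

Iteration log — 9 steps:
  step 1. node 0  ⊔preds=0  new=0  old=⊥  +wl: 
  step 2. node 1  ⊔preds=⊤  new=⊤  old=0  +wl: 0
  step 3. node 2  ⊔preds=0  new=⊤  old=−  +wl: 1
  step 4. node 3  ⊔preds=⊤  new=⊤  old=⊥  +wl: 2
  step 5. node 4  ⊔preds=⊤  new=⊤  old=⊥  +wl: 3
  step 6. node 0  ⊔preds=⊤  new=⊤  old=0  +wl: 
  step 7. node 1  ⊔preds=⊤  new=⊤  stable
  step 8. node 2  ⊔preds=⊤  new=⊤  stable
  step 9. node 3  ⊔preds=⊤  new=⊤  stable

Least fixpoint reached:
  node 0: ⊤
  node 1: ⊤
  node 2: ⊤
  node 3: ⊤
  node 4: ⊤

⊤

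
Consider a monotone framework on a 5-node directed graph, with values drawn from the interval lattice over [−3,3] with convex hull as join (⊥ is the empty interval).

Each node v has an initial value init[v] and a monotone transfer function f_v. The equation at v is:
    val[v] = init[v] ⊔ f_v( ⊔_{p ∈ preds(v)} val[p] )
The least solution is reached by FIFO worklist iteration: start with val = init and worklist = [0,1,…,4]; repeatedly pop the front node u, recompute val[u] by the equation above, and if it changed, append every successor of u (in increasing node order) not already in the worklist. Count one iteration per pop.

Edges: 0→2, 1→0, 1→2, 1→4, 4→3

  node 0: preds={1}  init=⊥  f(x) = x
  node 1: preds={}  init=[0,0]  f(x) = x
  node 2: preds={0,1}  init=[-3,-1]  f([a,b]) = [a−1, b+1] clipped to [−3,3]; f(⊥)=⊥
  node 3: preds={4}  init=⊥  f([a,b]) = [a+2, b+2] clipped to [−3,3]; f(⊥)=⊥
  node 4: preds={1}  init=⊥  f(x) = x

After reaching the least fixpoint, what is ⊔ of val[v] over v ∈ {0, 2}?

[-3,1]

Iteration log — 6 steps:
  step 1. node 0  ⊔preds=[0,0]  new=[0,0]  old=⊥  +wl: 
  step 2. node 1  ⊔preds=⊥  new=[0,0]  stable
  step 3. node 2  ⊔preds=[0,0]  new=[-3,1]  old=[-3,-1]  +wl: 
  step 4. node 3  ⊔preds=⊥  new=⊥  stable
  step 5. node 4  ⊔preds=[0,0]  new=[0,0]  old=⊥  +wl: 3
  step 6. node 3  ⊔preds=[0,0]  new=[2,2]  old=⊥  +wl: 

Least fixpoint reached:
  node 0: [0,0]
  node 1: [0,0]
  node 2: [-3,1]
  node 3: [2,2]
  node 4: [0,0]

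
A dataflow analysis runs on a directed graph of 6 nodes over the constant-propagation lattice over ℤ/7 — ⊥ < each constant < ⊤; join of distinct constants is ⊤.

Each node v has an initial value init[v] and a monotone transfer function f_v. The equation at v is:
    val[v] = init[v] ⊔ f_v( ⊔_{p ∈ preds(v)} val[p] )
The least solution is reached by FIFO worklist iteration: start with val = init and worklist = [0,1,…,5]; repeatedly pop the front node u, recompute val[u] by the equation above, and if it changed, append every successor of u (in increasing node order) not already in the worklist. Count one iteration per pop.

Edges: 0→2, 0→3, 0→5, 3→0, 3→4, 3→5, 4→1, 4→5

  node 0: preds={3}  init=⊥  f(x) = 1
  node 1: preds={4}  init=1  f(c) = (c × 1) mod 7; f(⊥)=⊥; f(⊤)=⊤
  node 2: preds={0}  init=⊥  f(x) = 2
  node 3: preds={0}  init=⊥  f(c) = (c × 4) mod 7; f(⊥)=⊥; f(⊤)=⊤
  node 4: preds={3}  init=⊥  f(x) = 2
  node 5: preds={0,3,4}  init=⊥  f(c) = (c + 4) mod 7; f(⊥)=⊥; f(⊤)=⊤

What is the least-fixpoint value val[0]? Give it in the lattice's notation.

1

Iteration log — 8 steps:
  step 1. node 0  ⊔preds=⊥  new=1  old=⊥  +wl: 
  step 2. node 1  ⊔preds=⊥  new=1  stable
  step 3. node 2  ⊔preds=1  new=2  old=⊥  +wl: 
  step 4. node 3  ⊔preds=1  new=4  old=⊥  +wl: 0
  step 5. node 4  ⊔preds=4  new=2  old=⊥  +wl: 1
  step 6. node 5  ⊔preds=⊤  new=⊤  old=⊥  +wl: 
  step 7. node 0  ⊔preds=4  new=1  stable
  step 8. node 1  ⊔preds=2  new=⊤  old=1  +wl: 

Least fixpoint reached:
  node 0: 1
  node 1: ⊤
  node 2: 2
  node 3: 4
  node 4: 2
  node 5: ⊤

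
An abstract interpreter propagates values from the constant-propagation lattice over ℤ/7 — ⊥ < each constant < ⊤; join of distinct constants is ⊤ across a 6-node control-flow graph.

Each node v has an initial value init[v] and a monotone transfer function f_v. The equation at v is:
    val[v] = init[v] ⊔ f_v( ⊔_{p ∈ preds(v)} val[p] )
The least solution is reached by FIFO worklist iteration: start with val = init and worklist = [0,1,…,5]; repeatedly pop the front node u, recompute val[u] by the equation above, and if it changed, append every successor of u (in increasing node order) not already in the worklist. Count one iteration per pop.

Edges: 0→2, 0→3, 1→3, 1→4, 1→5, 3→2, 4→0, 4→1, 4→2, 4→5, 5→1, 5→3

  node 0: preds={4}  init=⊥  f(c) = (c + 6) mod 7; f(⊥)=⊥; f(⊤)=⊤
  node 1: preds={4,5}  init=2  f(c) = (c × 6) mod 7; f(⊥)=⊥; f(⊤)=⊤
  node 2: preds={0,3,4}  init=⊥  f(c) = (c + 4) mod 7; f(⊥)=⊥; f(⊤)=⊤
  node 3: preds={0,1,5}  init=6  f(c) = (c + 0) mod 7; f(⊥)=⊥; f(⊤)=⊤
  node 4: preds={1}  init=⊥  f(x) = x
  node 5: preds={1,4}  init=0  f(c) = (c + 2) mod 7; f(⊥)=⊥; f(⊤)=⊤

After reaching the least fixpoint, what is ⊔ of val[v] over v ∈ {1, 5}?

Iteration log — 11 steps:
  step 1. node 0  ⊔preds=⊥  new=⊥  stable
  step 2. node 1  ⊔preds=0  new=⊤  old=2  +wl: 
  step 3. node 2  ⊔preds=6  new=3  old=⊥  +wl: 
  step 4. node 3  ⊔preds=⊤  new=⊤  old=6  +wl: 2
  step 5. node 4  ⊔preds=⊤  new=⊤  old=⊥  +wl: 0,1
  step 6. node 5  ⊔preds=⊤  new=⊤  old=0  +wl: 3
  step 7. node 2  ⊔preds=⊤  new=⊤  old=3  +wl: 
  step 8. node 0  ⊔preds=⊤  new=⊤  old=⊥  +wl: 2
  step 9. node 1  ⊔preds=⊤  new=⊤  stable
  step 10. node 3  ⊔preds=⊤  new=⊤  stable
  step 11. node 2  ⊔preds=⊤  new=⊤  stable

Least fixpoint reached:
  node 0: ⊤
  node 1: ⊤
  node 2: ⊤
  node 3: ⊤
  node 4: ⊤
  node 5: ⊤

⊤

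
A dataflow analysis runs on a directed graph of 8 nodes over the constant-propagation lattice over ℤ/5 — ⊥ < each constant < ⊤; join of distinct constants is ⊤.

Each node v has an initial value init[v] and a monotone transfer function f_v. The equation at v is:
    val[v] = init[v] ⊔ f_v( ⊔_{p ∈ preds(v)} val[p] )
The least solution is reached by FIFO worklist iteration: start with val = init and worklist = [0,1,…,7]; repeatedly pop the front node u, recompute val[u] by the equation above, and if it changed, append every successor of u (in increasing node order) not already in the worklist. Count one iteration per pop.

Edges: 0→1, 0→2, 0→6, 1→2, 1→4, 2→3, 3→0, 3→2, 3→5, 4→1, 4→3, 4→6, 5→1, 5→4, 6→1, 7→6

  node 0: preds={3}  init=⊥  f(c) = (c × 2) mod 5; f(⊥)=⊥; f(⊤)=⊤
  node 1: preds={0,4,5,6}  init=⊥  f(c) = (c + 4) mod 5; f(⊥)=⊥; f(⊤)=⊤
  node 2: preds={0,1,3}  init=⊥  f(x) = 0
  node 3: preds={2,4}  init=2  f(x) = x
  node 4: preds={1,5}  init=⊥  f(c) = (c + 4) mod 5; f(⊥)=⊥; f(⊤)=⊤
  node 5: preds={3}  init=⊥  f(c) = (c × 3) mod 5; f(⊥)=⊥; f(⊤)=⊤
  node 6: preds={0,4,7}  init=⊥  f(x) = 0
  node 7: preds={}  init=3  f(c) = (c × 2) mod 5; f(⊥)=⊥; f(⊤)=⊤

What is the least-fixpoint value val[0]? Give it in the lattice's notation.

Iteration log — 17 steps:
  step 1. node 0  ⊔preds=2  new=4  old=⊥  +wl: 
  step 2. node 1  ⊔preds=4  new=3  old=⊥  +wl: 
  step 3. node 2  ⊔preds=⊤  new=0  old=⊥  +wl: 
  step 4. node 3  ⊔preds=0  new=⊤  old=2  +wl: 0,2
  step 5. node 4  ⊔preds=3  new=2  old=⊥  +wl: 1,3
  step 6. node 5  ⊔preds=⊤  new=⊤  old=⊥  +wl: 4
  step 7. node 6  ⊔preds=⊤  new=0  old=⊥  +wl: 
  step 8. node 7  ⊔preds=⊥  new=3  stable
  step 9. node 0  ⊔preds=⊤  new=⊤  old=4  +wl: 6
  step 10. node 2  ⊔preds=⊤  new=0  stable
  step 11. node 1  ⊔preds=⊤  new=⊤  old=3  +wl: 2
  step 12. node 3  ⊔preds=⊤  new=⊤  stable
  step 13. node 4  ⊔preds=⊤  new=⊤  old=2  +wl: 1,3
  step 14. node 6  ⊔preds=⊤  new=0  stable
  step 15. node 2  ⊔preds=⊤  new=0  stable
  step 16. node 1  ⊔preds=⊤  new=⊤  stable
  step 17. node 3  ⊔preds=⊤  new=⊤  stable

Least fixpoint reached:
  node 0: ⊤
  node 1: ⊤
  node 2: 0
  node 3: ⊤
  node 4: ⊤
  node 5: ⊤
  node 6: 0
  node 7: 3

⊤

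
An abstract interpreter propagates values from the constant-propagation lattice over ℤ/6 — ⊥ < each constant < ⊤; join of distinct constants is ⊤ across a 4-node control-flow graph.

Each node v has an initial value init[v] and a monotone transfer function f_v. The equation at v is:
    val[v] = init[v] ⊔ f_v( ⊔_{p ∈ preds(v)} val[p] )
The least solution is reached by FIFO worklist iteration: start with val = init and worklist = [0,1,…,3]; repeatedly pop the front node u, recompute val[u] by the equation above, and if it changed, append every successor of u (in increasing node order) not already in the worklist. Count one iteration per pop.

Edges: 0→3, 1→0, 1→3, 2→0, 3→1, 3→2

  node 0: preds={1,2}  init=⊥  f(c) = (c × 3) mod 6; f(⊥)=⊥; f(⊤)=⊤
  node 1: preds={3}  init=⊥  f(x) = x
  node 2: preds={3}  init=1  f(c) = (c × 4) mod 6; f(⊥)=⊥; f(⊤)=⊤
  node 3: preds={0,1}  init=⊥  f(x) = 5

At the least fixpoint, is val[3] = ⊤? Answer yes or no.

no

Trace (8 dequeues):
  [1] u=0 | in 1 | out 3 | prev ⊥ | push {}
  [2] u=1 | in ⊥ | out ⊥ | ==
  [3] u=2 | in ⊥ | out 1 | ==
  [4] u=3 | in 3 | out 5 | prev ⊥ | push {1,2}
  [5] u=1 | in 5 | out 5 | prev ⊥ | push {0,3}
  [6] u=2 | in 5 | out ⊤ | prev 1 | push {}
  [7] u=0 | in ⊤ | out ⊤ | prev 3 | push {}
  [8] u=3 | in ⊤ | out 5 | ==

Converged values:
  [0] ⊤
  [1] 5
  [2] ⊤
  [3] 5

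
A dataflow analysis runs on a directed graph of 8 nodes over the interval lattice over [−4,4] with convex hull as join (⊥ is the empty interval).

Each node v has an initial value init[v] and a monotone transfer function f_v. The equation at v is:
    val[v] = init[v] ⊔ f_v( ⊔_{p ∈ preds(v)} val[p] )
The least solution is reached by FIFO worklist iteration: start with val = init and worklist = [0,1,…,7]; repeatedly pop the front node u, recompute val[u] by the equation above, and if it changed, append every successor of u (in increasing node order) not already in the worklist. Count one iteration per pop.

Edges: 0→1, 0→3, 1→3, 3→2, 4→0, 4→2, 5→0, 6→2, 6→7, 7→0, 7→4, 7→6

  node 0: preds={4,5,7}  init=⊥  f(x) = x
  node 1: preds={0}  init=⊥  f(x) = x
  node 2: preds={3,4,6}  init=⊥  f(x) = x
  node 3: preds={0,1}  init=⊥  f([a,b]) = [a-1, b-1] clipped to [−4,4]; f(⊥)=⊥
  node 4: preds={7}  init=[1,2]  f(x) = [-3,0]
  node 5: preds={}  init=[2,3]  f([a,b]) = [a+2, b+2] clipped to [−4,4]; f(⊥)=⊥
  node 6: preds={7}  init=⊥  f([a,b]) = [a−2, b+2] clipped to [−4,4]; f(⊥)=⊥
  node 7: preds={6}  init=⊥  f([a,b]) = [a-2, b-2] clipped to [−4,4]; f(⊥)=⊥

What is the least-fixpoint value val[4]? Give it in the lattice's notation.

[-3,2]

Iteration log — 13 steps:
  step 1. node 0  ⊔preds=[1,3]  new=[1,3]  old=⊥  +wl: 
  step 2. node 1  ⊔preds=[1,3]  new=[1,3]  old=⊥  +wl: 
  step 3. node 2  ⊔preds=[1,2]  new=[1,2]  old=⊥  +wl: 
  step 4. node 3  ⊔preds=[1,3]  new=[0,2]  old=⊥  +wl: 2
  step 5. node 4  ⊔preds=⊥  new=[-3,2]  old=[1,2]  +wl: 0
  step 6. node 5  ⊔preds=⊥  new=[2,3]  stable
  step 7. node 6  ⊔preds=⊥  new=⊥  stable
  step 8. node 7  ⊔preds=⊥  new=⊥  stable
  step 9. node 2  ⊔preds=[-3,2]  new=[-3,2]  old=[1,2]  +wl: 
  step 10. node 0  ⊔preds=[-3,3]  new=[-3,3]  old=[1,3]  +wl: 1,3
  step 11. node 1  ⊔preds=[-3,3]  new=[-3,3]  old=[1,3]  +wl: 
  step 12. node 3  ⊔preds=[-3,3]  new=[-4,2]  old=[0,2]  +wl: 2
  step 13. node 2  ⊔preds=[-4,2]  new=[-4,2]  old=[-3,2]  +wl: 

Least fixpoint reached:
  node 0: [-3,3]
  node 1: [-3,3]
  node 2: [-4,2]
  node 3: [-4,2]
  node 4: [-3,2]
  node 5: [2,3]
  node 6: ⊥
  node 7: ⊥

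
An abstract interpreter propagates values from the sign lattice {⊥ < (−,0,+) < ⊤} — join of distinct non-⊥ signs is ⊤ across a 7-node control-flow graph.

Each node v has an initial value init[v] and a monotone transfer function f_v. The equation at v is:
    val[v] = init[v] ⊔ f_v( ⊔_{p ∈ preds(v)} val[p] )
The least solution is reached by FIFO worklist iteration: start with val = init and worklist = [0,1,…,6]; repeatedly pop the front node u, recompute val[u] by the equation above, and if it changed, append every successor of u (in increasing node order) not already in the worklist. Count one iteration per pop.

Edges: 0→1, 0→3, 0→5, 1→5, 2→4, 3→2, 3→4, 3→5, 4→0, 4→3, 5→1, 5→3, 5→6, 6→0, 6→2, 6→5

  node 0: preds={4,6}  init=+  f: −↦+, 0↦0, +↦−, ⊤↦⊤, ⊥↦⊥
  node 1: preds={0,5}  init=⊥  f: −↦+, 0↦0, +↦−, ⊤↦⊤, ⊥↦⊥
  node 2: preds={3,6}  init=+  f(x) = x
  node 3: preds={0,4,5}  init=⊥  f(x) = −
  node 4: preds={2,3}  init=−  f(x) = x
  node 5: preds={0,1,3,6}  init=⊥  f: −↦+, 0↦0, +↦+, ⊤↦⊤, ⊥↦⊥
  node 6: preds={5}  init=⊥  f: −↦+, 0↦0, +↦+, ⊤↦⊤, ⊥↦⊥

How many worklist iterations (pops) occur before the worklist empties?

Worklist (13 pops):
  #1 pop 0: in=− → + (no change)
  #2 pop 1: in=+ → − (was ⊥); enqueue []
  #3 pop 2: in=⊥ → + (no change)
  #4 pop 3: in=⊤ → − (was ⊥); enqueue [2]
  #5 pop 4: in=⊤ → ⊤ (was −); enqueue [0,3]
  #6 pop 5: in=⊤ → ⊤ (was ⊥); enqueue [1]
  #7 pop 6: in=⊤ → ⊤ (was ⊥); enqueue [5]
  #8 pop 2: in=⊤ → ⊤ (was +); enqueue [4]
  #9 pop 0: in=⊤ → ⊤ (was +); enqueue []
  #10 pop 3: in=⊤ → − (no change)
  #11 pop 1: in=⊤ → ⊤ (was −); enqueue []
  #12 pop 5: in=⊤ → ⊤ (no change)
  #13 pop 4: in=⊤ → ⊤ (no change)

Fixpoint:
  val[0] = ⊤
  val[1] = ⊤
  val[2] = ⊤
  val[3] = −
  val[4] = ⊤
  val[5] = ⊤
  val[6] = ⊤

13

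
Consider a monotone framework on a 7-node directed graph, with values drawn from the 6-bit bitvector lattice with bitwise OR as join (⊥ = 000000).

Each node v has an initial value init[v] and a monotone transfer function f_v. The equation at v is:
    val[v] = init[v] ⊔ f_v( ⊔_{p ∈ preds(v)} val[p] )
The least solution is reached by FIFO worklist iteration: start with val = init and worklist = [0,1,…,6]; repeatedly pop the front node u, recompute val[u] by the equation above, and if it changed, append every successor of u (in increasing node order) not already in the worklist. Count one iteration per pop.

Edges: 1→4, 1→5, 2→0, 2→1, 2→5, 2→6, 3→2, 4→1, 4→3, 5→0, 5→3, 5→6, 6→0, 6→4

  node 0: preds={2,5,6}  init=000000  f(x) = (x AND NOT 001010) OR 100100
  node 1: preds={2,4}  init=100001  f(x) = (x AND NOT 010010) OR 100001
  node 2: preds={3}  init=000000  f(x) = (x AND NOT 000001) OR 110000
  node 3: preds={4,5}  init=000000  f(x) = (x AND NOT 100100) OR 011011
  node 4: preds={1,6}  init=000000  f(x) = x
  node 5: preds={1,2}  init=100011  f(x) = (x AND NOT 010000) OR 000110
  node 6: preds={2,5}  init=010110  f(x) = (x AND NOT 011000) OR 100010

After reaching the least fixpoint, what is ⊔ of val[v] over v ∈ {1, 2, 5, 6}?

111111

Iteration log — 21 steps:
  step 1. node 0  ⊔preds=110111  new=110101  old=000000  +wl: 
  step 2. node 1  ⊔preds=000000  new=100001  stable
  step 3. node 2  ⊔preds=000000  new=110000  old=000000  +wl: 0,1
  step 4. node 3  ⊔preds=100011  new=011011  old=000000  +wl: 2
  step 5. node 4  ⊔preds=110111  new=110111  old=000000  +wl: 3
  step 6. node 5  ⊔preds=110001  new=100111  old=100011  +wl: 
  step 7. node 6  ⊔preds=110111  new=110111  old=010110  +wl: 4
  step 8. node 0  ⊔preds=110111  new=110101  stable
  step 9. node 1  ⊔preds=110111  new=100101  old=100001  +wl: 5
  step 10. node 2  ⊔preds=011011  new=111010  old=110000  +wl: 0,1,6
  step 11. node 3  ⊔preds=110111  new=011011  stable
  step 12. node 4  ⊔preds=110111  new=110111  stable
  step 13. node 5  ⊔preds=111111  new=101111  old=100111  +wl: 3
  step 14. node 0  ⊔preds=111111  new=110101  stable
  step 15. node 1  ⊔preds=111111  new=101101  old=100101  +wl: 4,5
  step 16. node 6  ⊔preds=111111  new=110111  stable
  step 17. node 3  ⊔preds=111111  new=011011  stable
  step 18. node 4  ⊔preds=111111  new=111111  old=110111  +wl: 1,3
  step 19. node 5  ⊔preds=111111  new=101111  stable
  step 20. node 1  ⊔preds=111111  new=101101  stable
  step 21. node 3  ⊔preds=111111  new=011011  stable

Least fixpoint reached:
  node 0: 110101
  node 1: 101101
  node 2: 111010
  node 3: 011011
  node 4: 111111
  node 5: 101111
  node 6: 110111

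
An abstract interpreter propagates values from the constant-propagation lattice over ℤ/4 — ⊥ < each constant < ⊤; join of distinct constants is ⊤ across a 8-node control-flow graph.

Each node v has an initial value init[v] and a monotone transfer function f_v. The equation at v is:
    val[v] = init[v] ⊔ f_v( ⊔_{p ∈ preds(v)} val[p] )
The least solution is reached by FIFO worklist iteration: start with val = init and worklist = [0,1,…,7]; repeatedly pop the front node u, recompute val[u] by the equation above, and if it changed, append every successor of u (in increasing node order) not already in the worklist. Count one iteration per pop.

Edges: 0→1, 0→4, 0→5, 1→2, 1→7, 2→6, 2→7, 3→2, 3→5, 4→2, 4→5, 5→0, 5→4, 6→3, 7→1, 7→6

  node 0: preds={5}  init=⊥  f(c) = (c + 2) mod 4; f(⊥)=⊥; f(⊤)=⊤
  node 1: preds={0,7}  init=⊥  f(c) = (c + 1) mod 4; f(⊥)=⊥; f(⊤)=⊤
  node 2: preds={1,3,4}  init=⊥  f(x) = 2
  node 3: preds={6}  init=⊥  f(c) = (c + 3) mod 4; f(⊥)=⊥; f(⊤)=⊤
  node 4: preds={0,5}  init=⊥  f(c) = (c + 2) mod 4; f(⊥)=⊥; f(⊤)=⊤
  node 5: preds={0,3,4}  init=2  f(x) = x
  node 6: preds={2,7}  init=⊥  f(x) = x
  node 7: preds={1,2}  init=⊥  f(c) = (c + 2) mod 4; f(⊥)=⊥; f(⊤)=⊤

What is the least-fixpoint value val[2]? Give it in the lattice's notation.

Iteration log — 20 steps:
  step 1. node 0  ⊔preds=2  new=0  old=⊥  +wl: 
  step 2. node 1  ⊔preds=0  new=1  old=⊥  +wl: 
  step 3. node 2  ⊔preds=1  new=2  old=⊥  +wl: 
  step 4. node 3  ⊔preds=⊥  new=⊥  stable
  step 5. node 4  ⊔preds=⊤  new=⊤  old=⊥  +wl: 2
  step 6. node 5  ⊔preds=⊤  new=⊤  old=2  +wl: 0,4
  step 7. node 6  ⊔preds=2  new=2  old=⊥  +wl: 3
  step 8. node 7  ⊔preds=⊤  new=⊤  old=⊥  +wl: 1,6
  step 9. node 2  ⊔preds=⊤  new=2  stable
  step 10. node 0  ⊔preds=⊤  new=⊤  old=0  +wl: 5
  step 11. node 4  ⊔preds=⊤  new=⊤  stable
  step 12. node 3  ⊔preds=2  new=1  old=⊥  +wl: 2
  step 13. node 1  ⊔preds=⊤  new=⊤  old=1  +wl: 7
  step 14. node 6  ⊔preds=⊤  new=⊤  old=2  +wl: 3
  step 15. node 5  ⊔preds=⊤  new=⊤  stable
  step 16. node 2  ⊔preds=⊤  new=2  stable
  step 17. node 7  ⊔preds=⊤  new=⊤  stable
  step 18. node 3  ⊔preds=⊤  new=⊤  old=1  +wl: 2,5
  step 19. node 2  ⊔preds=⊤  new=2  stable
  step 20. node 5  ⊔preds=⊤  new=⊤  stable

Least fixpoint reached:
  node 0: ⊤
  node 1: ⊤
  node 2: 2
  node 3: ⊤
  node 4: ⊤
  node 5: ⊤
  node 6: ⊤
  node 7: ⊤

2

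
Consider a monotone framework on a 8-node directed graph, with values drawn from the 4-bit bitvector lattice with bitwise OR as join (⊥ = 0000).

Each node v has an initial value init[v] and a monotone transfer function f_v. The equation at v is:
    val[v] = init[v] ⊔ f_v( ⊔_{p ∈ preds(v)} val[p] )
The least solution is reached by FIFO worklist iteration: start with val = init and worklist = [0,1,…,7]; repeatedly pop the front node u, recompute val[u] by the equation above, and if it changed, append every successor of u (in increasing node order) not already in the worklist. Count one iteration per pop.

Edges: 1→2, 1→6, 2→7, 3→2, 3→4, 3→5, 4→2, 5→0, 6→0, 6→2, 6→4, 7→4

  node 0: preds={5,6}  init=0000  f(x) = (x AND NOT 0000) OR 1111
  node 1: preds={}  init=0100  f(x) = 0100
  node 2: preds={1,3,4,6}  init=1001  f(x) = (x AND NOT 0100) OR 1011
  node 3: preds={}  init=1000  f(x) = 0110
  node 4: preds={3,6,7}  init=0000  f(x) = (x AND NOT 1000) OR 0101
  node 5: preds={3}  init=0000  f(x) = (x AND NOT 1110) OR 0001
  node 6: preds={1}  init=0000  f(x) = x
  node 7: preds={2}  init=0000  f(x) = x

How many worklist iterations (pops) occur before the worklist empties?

Iteration log — 11 steps:
  step 1. node 0  ⊔preds=0000  new=1111  old=0000  +wl: 
  step 2. node 1  ⊔preds=0000  new=0100  stable
  step 3. node 2  ⊔preds=1100  new=1011  old=1001  +wl: 
  step 4. node 3  ⊔preds=0000  new=1110  old=1000  +wl: 2
  step 5. node 4  ⊔preds=1110  new=0111  old=0000  +wl: 
  step 6. node 5  ⊔preds=1110  new=0001  old=0000  +wl: 0
  step 7. node 6  ⊔preds=0100  new=0100  old=0000  +wl: 4
  step 8. node 7  ⊔preds=1011  new=1011  old=0000  +wl: 
  step 9. node 2  ⊔preds=1111  new=1011  stable
  step 10. node 0  ⊔preds=0101  new=1111  stable
  step 11. node 4  ⊔preds=1111  new=0111  stable

Least fixpoint reached:
  node 0: 1111
  node 1: 0100
  node 2: 1011
  node 3: 1110
  node 4: 0111
  node 5: 0001
  node 6: 0100
  node 7: 1011

11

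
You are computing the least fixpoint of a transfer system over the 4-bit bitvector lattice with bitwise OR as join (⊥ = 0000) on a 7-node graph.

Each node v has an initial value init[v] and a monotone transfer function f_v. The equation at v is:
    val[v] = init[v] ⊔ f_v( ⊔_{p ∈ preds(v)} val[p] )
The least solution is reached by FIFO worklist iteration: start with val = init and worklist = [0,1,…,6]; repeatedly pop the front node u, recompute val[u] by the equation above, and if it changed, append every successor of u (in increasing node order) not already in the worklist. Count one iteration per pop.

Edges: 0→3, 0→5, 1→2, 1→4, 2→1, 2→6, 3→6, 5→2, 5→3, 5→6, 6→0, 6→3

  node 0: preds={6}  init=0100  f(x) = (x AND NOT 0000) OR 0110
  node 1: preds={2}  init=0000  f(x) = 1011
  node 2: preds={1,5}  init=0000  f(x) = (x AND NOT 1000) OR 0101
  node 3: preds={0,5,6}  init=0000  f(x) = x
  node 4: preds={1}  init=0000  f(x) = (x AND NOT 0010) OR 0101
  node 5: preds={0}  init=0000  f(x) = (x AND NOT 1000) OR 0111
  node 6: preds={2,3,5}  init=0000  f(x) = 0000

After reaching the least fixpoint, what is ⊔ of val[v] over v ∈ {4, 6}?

1101

Worklist (11 pops):
  #1 pop 0: in=0000 → 0110 (was 0100); enqueue []
  #2 pop 1: in=0000 → 1011 (was 0000); enqueue []
  #3 pop 2: in=1011 → 0111 (was 0000); enqueue [1]
  #4 pop 3: in=0110 → 0110 (was 0000); enqueue []
  #5 pop 4: in=1011 → 1101 (was 0000); enqueue []
  #6 pop 5: in=0110 → 0111 (was 0000); enqueue [2,3]
  #7 pop 6: in=0111 → 0000 (no change)
  #8 pop 1: in=0111 → 1011 (no change)
  #9 pop 2: in=1111 → 0111 (no change)
  #10 pop 3: in=0111 → 0111 (was 0110); enqueue [6]
  #11 pop 6: in=0111 → 0000 (no change)

Fixpoint:
  val[0] = 0110
  val[1] = 1011
  val[2] = 0111
  val[3] = 0111
  val[4] = 1101
  val[5] = 0111
  val[6] = 0000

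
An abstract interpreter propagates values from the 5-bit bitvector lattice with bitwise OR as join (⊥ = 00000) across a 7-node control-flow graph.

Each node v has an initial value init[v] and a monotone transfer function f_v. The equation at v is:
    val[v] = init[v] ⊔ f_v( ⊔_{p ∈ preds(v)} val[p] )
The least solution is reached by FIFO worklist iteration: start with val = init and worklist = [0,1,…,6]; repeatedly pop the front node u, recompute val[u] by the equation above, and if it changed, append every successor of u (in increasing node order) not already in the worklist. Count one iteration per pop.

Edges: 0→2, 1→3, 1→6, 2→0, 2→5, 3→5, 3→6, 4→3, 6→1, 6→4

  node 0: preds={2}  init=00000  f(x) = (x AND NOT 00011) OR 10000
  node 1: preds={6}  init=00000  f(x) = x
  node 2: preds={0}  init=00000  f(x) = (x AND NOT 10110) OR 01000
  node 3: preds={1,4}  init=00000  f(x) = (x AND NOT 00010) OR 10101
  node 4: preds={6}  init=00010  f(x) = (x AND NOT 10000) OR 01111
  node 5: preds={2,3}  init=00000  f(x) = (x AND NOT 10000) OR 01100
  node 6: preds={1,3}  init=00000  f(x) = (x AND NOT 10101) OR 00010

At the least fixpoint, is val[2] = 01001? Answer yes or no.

no

Iteration log — 19 steps:
  step 1. node 0  ⊔preds=00000  new=10000  old=00000  +wl: 
  step 2. node 1  ⊔preds=00000  new=00000  stable
  step 3. node 2  ⊔preds=10000  new=01000  old=00000  +wl: 0
  step 4. node 3  ⊔preds=00010  new=10101  old=00000  +wl: 
  step 5. node 4  ⊔preds=00000  new=01111  old=00010  +wl: 3
  step 6. node 5  ⊔preds=11101  new=01101  old=00000  +wl: 
  step 7. node 6  ⊔preds=10101  new=00010  old=00000  +wl: 1,4
  step 8. node 0  ⊔preds=01000  new=11000  old=10000  +wl: 2
  step 9. node 3  ⊔preds=01111  new=11101  old=10101  +wl: 5,6
  step 10. node 1  ⊔preds=00010  new=00010  old=00000  +wl: 3
  step 11. node 4  ⊔preds=00010  new=01111  stable
  step 12. node 2  ⊔preds=11000  new=01000  stable
  step 13. node 5  ⊔preds=11101  new=01101  stable
  step 14. node 6  ⊔preds=11111  new=01010  old=00010  +wl: 1,4
  step 15. node 3  ⊔preds=01111  new=11101  stable
  step 16. node 1  ⊔preds=01010  new=01010  old=00010  +wl: 3,6
  step 17. node 4  ⊔preds=01010  new=01111  stable
  step 18. node 3  ⊔preds=01111  new=11101  stable
  step 19. node 6  ⊔preds=11111  new=01010  stable

Least fixpoint reached:
  node 0: 11000
  node 1: 01010
  node 2: 01000
  node 3: 11101
  node 4: 01111
  node 5: 01101
  node 6: 01010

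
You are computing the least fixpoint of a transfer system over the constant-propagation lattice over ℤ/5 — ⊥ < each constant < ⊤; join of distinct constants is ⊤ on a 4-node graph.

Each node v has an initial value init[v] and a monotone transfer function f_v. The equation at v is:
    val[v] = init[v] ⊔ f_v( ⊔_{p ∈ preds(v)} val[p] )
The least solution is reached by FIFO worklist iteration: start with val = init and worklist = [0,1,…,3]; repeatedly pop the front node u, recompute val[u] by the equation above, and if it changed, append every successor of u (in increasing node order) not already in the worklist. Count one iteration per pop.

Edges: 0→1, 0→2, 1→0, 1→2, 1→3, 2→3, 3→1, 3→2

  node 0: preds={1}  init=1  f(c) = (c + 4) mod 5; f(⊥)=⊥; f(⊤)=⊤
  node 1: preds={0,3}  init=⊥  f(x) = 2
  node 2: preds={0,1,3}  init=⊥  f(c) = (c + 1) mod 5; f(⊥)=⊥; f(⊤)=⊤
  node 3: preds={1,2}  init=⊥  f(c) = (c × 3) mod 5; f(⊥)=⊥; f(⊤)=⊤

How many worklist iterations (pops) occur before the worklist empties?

7

Iteration log — 7 steps:
  step 1. node 0  ⊔preds=⊥  new=1  stable
  step 2. node 1  ⊔preds=1  new=2  old=⊥  +wl: 0
  step 3. node 2  ⊔preds=⊤  new=⊤  old=⊥  +wl: 
  step 4. node 3  ⊔preds=⊤  new=⊤  old=⊥  +wl: 1,2
  step 5. node 0  ⊔preds=2  new=1  stable
  step 6. node 1  ⊔preds=⊤  new=2  stable
  step 7. node 2  ⊔preds=⊤  new=⊤  stable

Least fixpoint reached:
  node 0: 1
  node 1: 2
  node 2: ⊤
  node 3: ⊤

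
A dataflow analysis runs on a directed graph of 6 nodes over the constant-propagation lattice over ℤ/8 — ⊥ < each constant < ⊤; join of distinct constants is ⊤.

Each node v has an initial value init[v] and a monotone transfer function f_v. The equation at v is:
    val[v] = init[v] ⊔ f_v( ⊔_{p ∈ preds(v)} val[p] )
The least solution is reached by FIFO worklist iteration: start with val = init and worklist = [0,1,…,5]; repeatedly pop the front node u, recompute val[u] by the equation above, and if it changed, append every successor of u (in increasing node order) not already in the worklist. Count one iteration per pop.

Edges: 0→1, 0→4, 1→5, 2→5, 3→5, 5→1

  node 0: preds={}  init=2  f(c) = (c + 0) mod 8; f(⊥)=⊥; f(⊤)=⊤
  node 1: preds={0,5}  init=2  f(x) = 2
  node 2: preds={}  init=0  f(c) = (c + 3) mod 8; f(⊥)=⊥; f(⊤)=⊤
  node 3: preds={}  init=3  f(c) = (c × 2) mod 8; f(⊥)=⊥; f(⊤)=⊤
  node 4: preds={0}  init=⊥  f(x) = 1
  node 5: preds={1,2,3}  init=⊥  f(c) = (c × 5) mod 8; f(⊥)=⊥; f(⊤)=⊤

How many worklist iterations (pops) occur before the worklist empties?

7

Trace (7 dequeues):
  [1] u=0 | in ⊥ | out 2 | ==
  [2] u=1 | in 2 | out 2 | ==
  [3] u=2 | in ⊥ | out 0 | ==
  [4] u=3 | in ⊥ | out 3 | ==
  [5] u=4 | in 2 | out 1 | prev ⊥ | push {}
  [6] u=5 | in ⊤ | out ⊤ | prev ⊥ | push {1}
  [7] u=1 | in ⊤ | out 2 | ==

Converged values:
  [0] 2
  [1] 2
  [2] 0
  [3] 3
  [4] 1
  [5] ⊤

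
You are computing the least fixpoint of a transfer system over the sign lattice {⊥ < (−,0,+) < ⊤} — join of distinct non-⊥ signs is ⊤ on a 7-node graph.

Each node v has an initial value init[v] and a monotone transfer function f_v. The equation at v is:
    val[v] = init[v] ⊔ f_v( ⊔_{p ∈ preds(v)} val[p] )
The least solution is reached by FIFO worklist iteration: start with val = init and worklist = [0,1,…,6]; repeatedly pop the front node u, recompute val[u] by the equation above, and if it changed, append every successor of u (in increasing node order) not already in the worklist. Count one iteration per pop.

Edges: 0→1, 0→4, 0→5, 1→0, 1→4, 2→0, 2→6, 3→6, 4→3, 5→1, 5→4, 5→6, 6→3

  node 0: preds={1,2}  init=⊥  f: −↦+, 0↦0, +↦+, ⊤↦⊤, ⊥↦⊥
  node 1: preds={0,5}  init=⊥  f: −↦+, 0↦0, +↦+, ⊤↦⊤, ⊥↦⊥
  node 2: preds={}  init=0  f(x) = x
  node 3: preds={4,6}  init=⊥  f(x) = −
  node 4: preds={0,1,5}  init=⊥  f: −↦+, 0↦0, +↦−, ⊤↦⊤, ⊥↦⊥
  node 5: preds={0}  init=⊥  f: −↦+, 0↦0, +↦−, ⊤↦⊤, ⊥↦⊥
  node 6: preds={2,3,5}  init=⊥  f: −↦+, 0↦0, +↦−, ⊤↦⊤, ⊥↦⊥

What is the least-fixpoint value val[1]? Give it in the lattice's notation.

Trace (11 dequeues):
  [1] u=0 | in 0 | out 0 | prev ⊥ | push {}
  [2] u=1 | in 0 | out 0 | prev ⊥ | push {0}
  [3] u=2 | in ⊥ | out 0 | ==
  [4] u=3 | in ⊥ | out − | prev ⊥ | push {}
  [5] u=4 | in 0 | out 0 | prev ⊥ | push {3}
  [6] u=5 | in 0 | out 0 | prev ⊥ | push {1,4}
  [7] u=6 | in ⊤ | out ⊤ | prev ⊥ | push {}
  [8] u=0 | in 0 | out 0 | ==
  [9] u=3 | in ⊤ | out − | ==
  [10] u=1 | in 0 | out 0 | ==
  [11] u=4 | in 0 | out 0 | ==

Converged values:
  [0] 0
  [1] 0
  [2] 0
  [3] −
  [4] 0
  [5] 0
  [6] ⊤

0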